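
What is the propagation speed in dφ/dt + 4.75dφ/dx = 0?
Speed = 4.75. Information travels along x - 4.75t = const (rightward).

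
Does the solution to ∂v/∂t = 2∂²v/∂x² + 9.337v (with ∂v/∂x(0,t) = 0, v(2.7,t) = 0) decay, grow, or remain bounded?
v grows unboundedly. Reaction dominates diffusion (r=9.337 > κπ²/(4L²)≈0.68); solution grows exponentially.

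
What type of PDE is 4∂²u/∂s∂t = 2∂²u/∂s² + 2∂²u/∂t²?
Rewriting in standard form: -2∂²u/∂s² + 4∂²u/∂s∂t - 2∂²u/∂t² = 0. With A = -2, B = 4, C = -2, the discriminant is 0. This is a parabolic PDE.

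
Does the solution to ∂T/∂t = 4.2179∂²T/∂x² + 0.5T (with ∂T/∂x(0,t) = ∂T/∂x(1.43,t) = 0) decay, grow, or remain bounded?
T grows unboundedly. With Neumann BCs the constant mode has diffusion eigenvalue 0, so any r > 0 makes it grow like e^(0.5t); solution grows exponentially.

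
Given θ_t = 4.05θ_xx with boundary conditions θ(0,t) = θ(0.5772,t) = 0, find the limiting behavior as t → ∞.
θ → 0. Heat diffuses out through both boundaries.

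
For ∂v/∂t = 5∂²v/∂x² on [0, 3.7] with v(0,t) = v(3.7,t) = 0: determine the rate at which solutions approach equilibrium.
Eigenvalues: λₙ = 5n²π²/3.7².
First three modes:
  n=1: λ₁ = 5π²/3.7² ≈ 3.605
  n=2: λ₂ = 20π²/3.7² ≈ 14.419 (4× faster decay)
  n=3: λ₃ = 45π²/3.7² ≈ 32.442 (9× faster decay)
As t → ∞, higher modes decay exponentially faster. The n=1 mode dominates: v ~ c₁ sin(πx/3.7) e^{-λ₁t}.
Decay rate: λ₁ = 5π²/3.7² ≈ 3.605.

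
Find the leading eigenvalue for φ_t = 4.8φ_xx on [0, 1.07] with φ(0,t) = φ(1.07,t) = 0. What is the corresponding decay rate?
Eigenvalues: λₙ = 4.8n²π²/1.07².
First three modes:
  n=1: λ₁ = 4.8π²/1.07² ≈ 41.378
  n=2: λ₂ = 19.2π²/1.07² ≈ 165.513 (4× faster decay)
  n=3: λ₃ = 43.2π²/1.07² ≈ 372.405 (9× faster decay)
As t → ∞, higher modes decay exponentially faster. The n=1 mode dominates: φ ~ c₁ sin(πx/1.07) e^{-λ₁t}.
Decay rate: λ₁ = 4.8π²/1.07² ≈ 41.378.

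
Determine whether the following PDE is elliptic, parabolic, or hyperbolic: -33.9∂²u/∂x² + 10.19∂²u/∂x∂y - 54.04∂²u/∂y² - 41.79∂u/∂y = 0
Coefficients: A = -33.9, B = 10.19, C = -54.04. B² - 4AC = -7223.9879, which is negative, so the equation is elliptic.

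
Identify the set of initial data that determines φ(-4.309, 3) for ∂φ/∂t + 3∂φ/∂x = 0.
A single point: x = -13.309. The characteristic through (-4.309, 3) is x - 3t = const, so x = -4.309 - 3·3 = -13.309.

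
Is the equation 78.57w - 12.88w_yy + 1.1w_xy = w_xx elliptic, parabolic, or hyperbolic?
Rewriting in standard form: -w_xx + 1.1w_xy - 12.88w_yy + 78.57w = 0. Computing B² - 4AC with A = -1, B = 1.1, C = -12.88: discriminant = -50.31 (negative). Answer: elliptic.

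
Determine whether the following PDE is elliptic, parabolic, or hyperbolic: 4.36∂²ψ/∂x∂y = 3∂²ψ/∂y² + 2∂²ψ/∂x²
Rewriting in standard form: -2∂²ψ/∂x² + 4.36∂²ψ/∂x∂y - 3∂²ψ/∂y² = 0. Coefficients: A = -2, B = 4.36, C = -3. B² - 4AC = -4.9904, which is negative, so the equation is elliptic.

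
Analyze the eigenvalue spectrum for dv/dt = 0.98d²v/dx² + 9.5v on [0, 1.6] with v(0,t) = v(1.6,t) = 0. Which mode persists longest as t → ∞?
Eigenvalues: λₙ = 0.98n²π²/1.6² - 9.5.
First three modes:
  n=1: λ₁ = 0.98π²/1.6² - 9.5 ≈ -5.722
  n=2: λ₂ = 3.92π²/1.6² - 9.5 ≈ 5.613
  n=3: λ₃ = 8.82π²/1.6² - 9.5 ≈ 24.504
Since 0.98π²/1.6² ≈ 3.778 < 9.5, λ₁ < 0.
The n=1 mode grows fastest (−λₙ is largest for n=1) → dominates.
Asymptotic: v ~ c₁ sin(πx/1.6) e^{5.722t} (exponential growth at rate −λ₁ ≈ 5.722).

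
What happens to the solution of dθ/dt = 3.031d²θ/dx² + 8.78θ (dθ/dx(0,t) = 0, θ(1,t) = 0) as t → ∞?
θ grows unboundedly. Reaction dominates diffusion (r=8.78 > κπ²/(4L²)≈7.48); solution grows exponentially.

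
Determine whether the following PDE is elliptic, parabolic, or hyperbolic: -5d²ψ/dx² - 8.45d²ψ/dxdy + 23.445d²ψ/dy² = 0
Coefficients: A = -5, B = -8.45, C = 23.445. B² - 4AC = 540.3025, which is positive, so the equation is hyperbolic.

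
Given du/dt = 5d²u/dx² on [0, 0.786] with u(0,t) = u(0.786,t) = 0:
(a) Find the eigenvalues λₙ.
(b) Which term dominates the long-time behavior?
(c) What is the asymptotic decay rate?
Eigenvalues: λₙ = 5n²π²/0.786².
First three modes:
  n=1: λ₁ = 5π²/0.786² ≈ 79.878
  n=2: λ₂ = 20π²/0.786² ≈ 319.51 (4× faster decay)
  n=3: λ₃ = 45π²/0.786² ≈ 718.898 (9× faster decay)
As t → ∞, higher modes decay exponentially faster. The n=1 mode dominates: u ~ c₁ sin(πx/0.786) e^{-λ₁t}.
Decay rate: λ₁ = 5π²/0.786² ≈ 79.878.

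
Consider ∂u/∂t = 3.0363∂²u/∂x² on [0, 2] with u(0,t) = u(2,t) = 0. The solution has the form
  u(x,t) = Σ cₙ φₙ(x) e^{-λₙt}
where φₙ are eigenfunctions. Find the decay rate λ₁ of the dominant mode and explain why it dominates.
Eigenvalues: λₙ = 3.0363n²π²/2².
First three modes:
  n=1: λ₁ = 3.0363π²/2² ≈ 7.492
  n=2: λ₂ = 12.1452π²/2² ≈ 29.967 (4× faster decay)
  n=3: λ₃ = 27.3267π²/2² ≈ 67.426 (9× faster decay)
As t → ∞, higher modes decay exponentially faster. The n=1 mode dominates: u ~ c₁ sin(πx/2) e^{-λ₁t}.
Decay rate: λ₁ = 3.0363π²/2² ≈ 7.492.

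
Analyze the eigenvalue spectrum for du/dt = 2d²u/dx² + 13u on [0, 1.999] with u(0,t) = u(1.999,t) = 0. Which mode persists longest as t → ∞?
Eigenvalues: λₙ = 2n²π²/1.999² - 13.
First three modes:
  n=1: λ₁ = 2π²/1.999² - 13 ≈ -8.06
  n=2: λ₂ = 8π²/1.999² - 13 ≈ 6.759
  n=3: λ₃ = 18π²/1.999² - 13 ≈ 31.458
Since 2π²/1.999² ≈ 4.94 < 13, λ₁ < 0.
The n=1 mode grows fastest (−λₙ is largest for n=1) → dominates.
Asymptotic: u ~ c₁ sin(πx/1.999) e^{8.06t} (exponential growth at rate −λ₁ ≈ 8.06).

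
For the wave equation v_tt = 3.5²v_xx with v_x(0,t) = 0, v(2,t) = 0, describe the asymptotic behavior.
v oscillates (no decay). Energy is conserved; the solution oscillates indefinitely as standing waves.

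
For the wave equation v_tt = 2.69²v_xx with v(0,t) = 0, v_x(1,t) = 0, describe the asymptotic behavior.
v oscillates (no decay). Energy is conserved; the solution oscillates indefinitely as standing waves.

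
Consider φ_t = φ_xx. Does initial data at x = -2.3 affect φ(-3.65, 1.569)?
Yes, for any finite x. The heat equation has infinite propagation speed, so all initial data affects all points at any t > 0.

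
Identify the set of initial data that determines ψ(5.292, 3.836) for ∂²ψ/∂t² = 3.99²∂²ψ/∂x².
Domain of dependence: [-10.01364, 20.59764]. Signals travel at speed 3.99, so data within |x - 5.292| ≤ 3.99·3.836 = 15.30564 can reach the point.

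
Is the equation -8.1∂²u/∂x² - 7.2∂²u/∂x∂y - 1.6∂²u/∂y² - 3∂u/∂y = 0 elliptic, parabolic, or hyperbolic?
Computing B² - 4AC with A = -8.1, B = -7.2, C = -1.6: discriminant = 0 (zero). Answer: parabolic.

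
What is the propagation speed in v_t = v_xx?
Infinite. The heat equation is parabolic, not hyperbolic, so disturbances propagate instantly.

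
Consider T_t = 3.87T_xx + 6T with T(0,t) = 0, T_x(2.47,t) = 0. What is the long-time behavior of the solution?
As t → ∞, T grows unboundedly. Reaction dominates diffusion (r=6 > κπ²/(4L²)≈1.57); solution grows exponentially.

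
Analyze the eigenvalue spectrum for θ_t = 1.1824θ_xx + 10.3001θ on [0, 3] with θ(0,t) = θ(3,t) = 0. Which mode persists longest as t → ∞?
Eigenvalues: λₙ = 1.1824n²π²/3² - 10.3001.
First three modes:
  n=1: λ₁ = 1.1824π²/3² - 10.3001 ≈ -9.003
  n=2: λ₂ = 4.7296π²/3² - 10.3001 ≈ -5.114
  n=3: λ₃ = 10.6416π²/3² - 10.3001 ≈ 1.37
Since 1.1824π²/3² ≈ 1.297 < 10.3001, λ₁ < 0.
The n=1 mode grows fastest (−λₙ is largest for n=1) → dominates.
Asymptotic: θ ~ c₁ sin(πx/3) e^{9.003t} (exponential growth at rate −λ₁ ≈ 9.003).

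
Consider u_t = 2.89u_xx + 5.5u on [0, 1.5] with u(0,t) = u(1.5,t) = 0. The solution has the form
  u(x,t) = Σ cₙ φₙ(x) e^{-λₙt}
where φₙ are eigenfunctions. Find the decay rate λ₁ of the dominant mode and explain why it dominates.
Eigenvalues: λₙ = 2.89n²π²/1.5² - 5.5.
First three modes:
  n=1: λ₁ = 2.89π²/1.5² - 5.5 ≈ 7.177
  n=2: λ₂ = 11.56π²/1.5² - 5.5 ≈ 45.208
  n=3: λ₃ = 26.01π²/1.5² - 5.5 ≈ 108.593
Since 2.89π²/1.5² ≈ 12.677 > 5.5, all λₙ > 0.
The n=1 mode decays slowest → dominates as t → ∞.
Asymptotic: u ~ c₁ sin(πx/1.5) e^{-λ₁t} with decay rate λ₁ ≈ 7.177.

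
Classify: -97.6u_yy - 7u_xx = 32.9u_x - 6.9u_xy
Rewriting in standard form: -7u_xx + 6.9u_xy - 97.6u_yy - 32.9u_x = 0. Elliptic (discriminant = -2685.19).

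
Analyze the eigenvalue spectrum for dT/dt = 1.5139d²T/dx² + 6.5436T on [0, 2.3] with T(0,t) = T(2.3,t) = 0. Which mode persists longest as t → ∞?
Eigenvalues: λₙ = 1.5139n²π²/2.3² - 6.5436.
First three modes:
  n=1: λ₁ = 1.5139π²/2.3² - 6.5436 ≈ -3.719
  n=2: λ₂ = 6.0556π²/2.3² - 6.5436 ≈ 4.754
  n=3: λ₃ = 13.6251π²/2.3² - 6.5436 ≈ 18.877
Since 1.5139π²/2.3² ≈ 2.824 < 6.5436, λ₁ < 0.
The n=1 mode grows fastest (−λₙ is largest for n=1) → dominates.
Asymptotic: T ~ c₁ sin(πx/2.3) e^{3.719t} (exponential growth at rate −λ₁ ≈ 3.719).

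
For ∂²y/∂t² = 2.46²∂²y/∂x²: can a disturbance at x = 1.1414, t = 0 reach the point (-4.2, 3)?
Yes. The domain of dependence is [-11.58, 3.18], and 1.1414 ∈ [-11.58, 3.18].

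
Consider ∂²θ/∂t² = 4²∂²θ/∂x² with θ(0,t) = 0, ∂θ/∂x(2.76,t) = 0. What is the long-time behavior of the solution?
As t → ∞, θ oscillates (no decay). Energy is conserved; the solution oscillates indefinitely as standing waves.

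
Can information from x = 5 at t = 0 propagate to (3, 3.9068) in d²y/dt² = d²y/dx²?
Yes. The domain of dependence is [-0.9068, 6.9068], and 5 ∈ [-0.9068, 6.9068].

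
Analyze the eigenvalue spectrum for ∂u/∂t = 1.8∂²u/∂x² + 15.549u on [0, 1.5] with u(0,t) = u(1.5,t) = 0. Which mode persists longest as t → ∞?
Eigenvalues: λₙ = 1.8n²π²/1.5² - 15.549.
First three modes:
  n=1: λ₁ = 1.8π²/1.5² - 15.549 ≈ -7.653
  n=2: λ₂ = 7.2π²/1.5² - 15.549 ≈ 16.034
  n=3: λ₃ = 16.2π²/1.5² - 15.549 ≈ 55.512
Since 1.8π²/1.5² ≈ 7.896 < 15.549, λ₁ < 0.
The n=1 mode grows fastest (−λₙ is largest for n=1) → dominates.
Asymptotic: u ~ c₁ sin(πx/1.5) e^{7.653t} (exponential growth at rate −λ₁ ≈ 7.653).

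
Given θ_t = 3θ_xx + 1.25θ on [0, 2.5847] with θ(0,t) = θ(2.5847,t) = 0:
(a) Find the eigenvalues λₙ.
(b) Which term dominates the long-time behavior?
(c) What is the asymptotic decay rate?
Eigenvalues: λₙ = 3n²π²/2.5847² - 1.25.
First three modes:
  n=1: λ₁ = 3π²/2.5847² - 1.25 ≈ 3.182
  n=2: λ₂ = 12π²/2.5847² - 1.25 ≈ 16.478
  n=3: λ₃ = 27π²/2.5847² - 1.25 ≈ 38.638
Since 3π²/2.5847² ≈ 4.432 > 1.25, all λₙ > 0.
The n=1 mode decays slowest → dominates as t → ∞.
Asymptotic: θ ~ c₁ sin(πx/2.5847) e^{-λ₁t} with decay rate λ₁ ≈ 3.182.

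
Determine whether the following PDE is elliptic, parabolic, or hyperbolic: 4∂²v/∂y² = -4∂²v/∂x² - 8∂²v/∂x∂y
Rewriting in standard form: 4∂²v/∂x² + 8∂²v/∂x∂y + 4∂²v/∂y² = 0. Coefficients: A = 4, B = 8, C = 4. B² - 4AC = 0, which is zero, so the equation is parabolic.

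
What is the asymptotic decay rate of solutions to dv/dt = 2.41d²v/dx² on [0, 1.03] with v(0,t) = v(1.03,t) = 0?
Eigenvalues: λₙ = 2.41n²π²/1.03².
First three modes:
  n=1: λ₁ = 2.41π²/1.03² ≈ 22.42
  n=2: λ₂ = 9.64π²/1.03² ≈ 89.681 (4× faster decay)
  n=3: λ₃ = 21.69π²/1.03² ≈ 201.783 (9× faster decay)
As t → ∞, higher modes decay exponentially faster. The n=1 mode dominates: v ~ c₁ sin(πx/1.03) e^{-λ₁t}.
Decay rate: λ₁ = 2.41π²/1.03² ≈ 22.42.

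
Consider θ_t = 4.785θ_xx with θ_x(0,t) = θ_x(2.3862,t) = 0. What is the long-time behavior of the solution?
As t → ∞, θ → constant (steady state). Heat is conserved (no flux at boundaries); solution approaches the spatial average.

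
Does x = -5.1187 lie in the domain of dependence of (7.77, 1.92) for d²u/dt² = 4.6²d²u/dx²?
No. The domain of dependence is [-1.062, 16.602], and -5.1187 is outside this interval.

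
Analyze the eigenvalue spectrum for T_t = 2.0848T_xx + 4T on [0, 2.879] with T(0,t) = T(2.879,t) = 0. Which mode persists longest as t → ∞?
Eigenvalues: λₙ = 2.0848n²π²/2.879² - 4.
First three modes:
  n=1: λ₁ = 2.0848π²/2.879² - 4 ≈ -1.518
  n=2: λ₂ = 8.3392π²/2.879² - 4 ≈ 5.93
  n=3: λ₃ = 18.7632π²/2.879² - 4 ≈ 18.342
Since 2.0848π²/2.879² ≈ 2.482 < 4, λ₁ < 0.
The n=1 mode grows fastest (−λₙ is largest for n=1) → dominates.
Asymptotic: T ~ c₁ sin(πx/2.879) e^{1.518t} (exponential growth at rate −λ₁ ≈ 1.518).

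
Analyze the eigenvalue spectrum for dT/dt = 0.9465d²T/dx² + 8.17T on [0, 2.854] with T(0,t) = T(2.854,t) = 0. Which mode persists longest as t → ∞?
Eigenvalues: λₙ = 0.9465n²π²/2.854² - 8.17.
First three modes:
  n=1: λ₁ = 0.9465π²/2.854² - 8.17 ≈ -7.023
  n=2: λ₂ = 3.786π²/2.854² - 8.17 ≈ -3.583
  n=3: λ₃ = 8.5185π²/2.854² - 8.17 ≈ 2.152
Since 0.9465π²/2.854² ≈ 1.147 < 8.17, λ₁ < 0.
The n=1 mode grows fastest (−λₙ is largest for n=1) → dominates.
Asymptotic: T ~ c₁ sin(πx/2.854) e^{7.023t} (exponential growth at rate −λ₁ ≈ 7.023).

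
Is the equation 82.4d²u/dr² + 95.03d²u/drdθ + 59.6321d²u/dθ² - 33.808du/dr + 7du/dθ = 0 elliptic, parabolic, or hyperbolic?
Computing B² - 4AC with A = 82.4, B = 95.03, C = 59.6321: discriminant = -10624.03926 (negative). Answer: elliptic.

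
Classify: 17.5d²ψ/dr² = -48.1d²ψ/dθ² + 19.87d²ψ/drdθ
Rewriting in standard form: 17.5d²ψ/dr² - 19.87d²ψ/drdθ + 48.1d²ψ/dθ² = 0. Elliptic (discriminant = -2972.1831).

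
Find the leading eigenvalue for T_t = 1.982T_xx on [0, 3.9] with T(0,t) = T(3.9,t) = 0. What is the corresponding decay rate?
Eigenvalues: λₙ = 1.982n²π²/3.9².
First three modes:
  n=1: λ₁ = 1.982π²/3.9² ≈ 1.286
  n=2: λ₂ = 7.928π²/3.9² ≈ 5.144 (4× faster decay)
  n=3: λ₃ = 17.838π²/3.9² ≈ 11.575 (9× faster decay)
As t → ∞, higher modes decay exponentially faster. The n=1 mode dominates: T ~ c₁ sin(πx/3.9) e^{-λ₁t}.
Decay rate: λ₁ = 1.982π²/3.9² ≈ 1.286.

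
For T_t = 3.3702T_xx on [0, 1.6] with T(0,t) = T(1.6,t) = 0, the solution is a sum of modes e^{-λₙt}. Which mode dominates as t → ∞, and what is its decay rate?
Eigenvalues: λₙ = 3.3702n²π²/1.6².
First three modes:
  n=1: λ₁ = 3.3702π²/1.6² ≈ 12.993
  n=2: λ₂ = 13.4808π²/1.6² ≈ 51.973 (4× faster decay)
  n=3: λ₃ = 30.3318π²/1.6² ≈ 116.939 (9× faster decay)
As t → ∞, higher modes decay exponentially faster. The n=1 mode dominates: T ~ c₁ sin(πx/1.6) e^{-λ₁t}.
Decay rate: λ₁ = 3.3702π²/1.6² ≈ 12.993.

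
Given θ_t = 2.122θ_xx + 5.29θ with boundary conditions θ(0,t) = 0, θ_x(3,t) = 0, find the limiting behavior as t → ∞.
θ grows unboundedly. Reaction dominates diffusion (r=5.29 > κπ²/(4L²)≈0.58); solution grows exponentially.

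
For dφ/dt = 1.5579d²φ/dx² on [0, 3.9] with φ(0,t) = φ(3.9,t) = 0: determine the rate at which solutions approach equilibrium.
Eigenvalues: λₙ = 1.5579n²π²/3.9².
First three modes:
  n=1: λ₁ = 1.5579π²/3.9² ≈ 1.011
  n=2: λ₂ = 6.2316π²/3.9² ≈ 4.044 (4× faster decay)
  n=3: λ₃ = 14.0211π²/3.9² ≈ 9.098 (9× faster decay)
As t → ∞, higher modes decay exponentially faster. The n=1 mode dominates: φ ~ c₁ sin(πx/3.9) e^{-λ₁t}.
Decay rate: λ₁ = 1.5579π²/3.9² ≈ 1.011.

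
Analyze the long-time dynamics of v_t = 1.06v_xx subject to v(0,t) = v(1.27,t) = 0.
Long-time behavior: v → 0. Heat diffuses out through both boundaries.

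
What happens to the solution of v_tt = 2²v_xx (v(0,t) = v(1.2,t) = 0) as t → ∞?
v oscillates (no decay). Energy is conserved; the solution oscillates indefinitely as standing waves.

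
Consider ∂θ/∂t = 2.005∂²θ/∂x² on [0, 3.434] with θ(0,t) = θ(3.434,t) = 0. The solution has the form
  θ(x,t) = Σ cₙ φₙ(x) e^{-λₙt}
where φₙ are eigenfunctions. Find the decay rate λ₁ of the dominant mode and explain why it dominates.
Eigenvalues: λₙ = 2.005n²π²/3.434².
First three modes:
  n=1: λ₁ = 2.005π²/3.434² ≈ 1.678
  n=2: λ₂ = 8.02π²/3.434² ≈ 6.712 (4× faster decay)
  n=3: λ₃ = 18.045π²/3.434² ≈ 15.103 (9× faster decay)
As t → ∞, higher modes decay exponentially faster. The n=1 mode dominates: θ ~ c₁ sin(πx/3.434) e^{-λ₁t}.
Decay rate: λ₁ = 2.005π²/3.434² ≈ 1.678.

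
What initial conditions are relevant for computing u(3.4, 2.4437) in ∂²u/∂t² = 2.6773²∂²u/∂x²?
Domain of dependence: [-3.14251801, 9.94251801]. Signals travel at speed 2.6773, so data within |x - 3.4| ≤ 2.6773·2.4437 = 6.54251801 can reach the point.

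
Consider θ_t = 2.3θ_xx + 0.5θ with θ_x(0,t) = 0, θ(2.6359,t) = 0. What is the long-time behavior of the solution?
As t → ∞, θ → 0. Diffusion dominates reaction (r=0.5 < κπ²/(4L²)≈0.82); solution decays.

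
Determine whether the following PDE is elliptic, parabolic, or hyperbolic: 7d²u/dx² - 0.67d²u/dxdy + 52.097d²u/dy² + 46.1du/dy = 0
Coefficients: A = 7, B = -0.67, C = 52.097. B² - 4AC = -1458.2671, which is negative, so the equation is elliptic.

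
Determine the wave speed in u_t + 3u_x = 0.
Speed = 3. Information travels along x - 3t = const (rightward).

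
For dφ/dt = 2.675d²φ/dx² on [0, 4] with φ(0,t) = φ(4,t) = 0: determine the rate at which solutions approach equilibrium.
Eigenvalues: λₙ = 2.675n²π²/4².
First three modes:
  n=1: λ₁ = 2.675π²/4² ≈ 1.65
  n=2: λ₂ = 10.7π²/4² ≈ 6.6 (4× faster decay)
  n=3: λ₃ = 24.075π²/4² ≈ 14.851 (9× faster decay)
As t → ∞, higher modes decay exponentially faster. The n=1 mode dominates: φ ~ c₁ sin(πx/4) e^{-λ₁t}.
Decay rate: λ₁ = 2.675π²/4² ≈ 1.65.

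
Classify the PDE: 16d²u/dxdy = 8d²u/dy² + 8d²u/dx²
Rewriting in standard form: -8d²u/dx² + 16d²u/dxdy - 8d²u/dy² = 0. A = -8, B = 16, C = -8. Discriminant B² - 4AC = 0. Since 0 = 0, parabolic.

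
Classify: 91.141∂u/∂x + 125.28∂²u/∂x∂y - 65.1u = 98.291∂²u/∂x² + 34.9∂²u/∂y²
Rewriting in standard form: -98.291∂²u/∂x² + 125.28∂²u/∂x∂y - 34.9∂²u/∂y² + 91.141∂u/∂x - 65.1u = 0. Hyperbolic (discriminant = 1973.6548).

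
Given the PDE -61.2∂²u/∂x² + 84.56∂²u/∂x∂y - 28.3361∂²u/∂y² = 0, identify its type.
The second-order coefficients are A = -61.2, B = 84.56, C = -28.3361. Since B² - 4AC = 213.71632 > 0, this is a hyperbolic PDE.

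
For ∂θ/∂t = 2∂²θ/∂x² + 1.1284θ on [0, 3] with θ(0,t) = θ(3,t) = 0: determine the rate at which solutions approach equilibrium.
Eigenvalues: λₙ = 2n²π²/3² - 1.1284.
First three modes:
  n=1: λ₁ = 2π²/3² - 1.1284 ≈ 1.065
  n=2: λ₂ = 8π²/3² - 1.1284 ≈ 7.645
  n=3: λ₃ = 18π²/3² - 1.1284 ≈ 18.611
Since 2π²/3² ≈ 2.193 > 1.1284, all λₙ > 0.
The n=1 mode decays slowest → dominates as t → ∞.
Asymptotic: θ ~ c₁ sin(πx/3) e^{-λ₁t} with decay rate λ₁ ≈ 1.065.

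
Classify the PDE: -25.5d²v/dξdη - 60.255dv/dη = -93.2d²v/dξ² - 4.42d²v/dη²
Rewriting in standard form: 93.2d²v/dξ² - 25.5d²v/dξdη + 4.42d²v/dη² - 60.255dv/dη = 0. A = 93.2, B = -25.5, C = 4.42. Discriminant B² - 4AC = -997.526. Since -997.526 < 0, elliptic.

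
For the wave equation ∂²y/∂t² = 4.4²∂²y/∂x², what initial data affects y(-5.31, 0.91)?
Domain of dependence: [-9.314, -1.306]. Signals travel at speed 4.4, so data within |x - -5.31| ≤ 4.4·0.91 = 4.004 can reach the point.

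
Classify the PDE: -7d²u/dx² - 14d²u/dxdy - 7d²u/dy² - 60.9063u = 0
A = -7, B = -14, C = -7. Discriminant B² - 4AC = 0. Since 0 = 0, parabolic.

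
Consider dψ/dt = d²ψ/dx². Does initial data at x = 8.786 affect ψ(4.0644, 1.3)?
Yes, for any finite x. The heat equation has infinite propagation speed, so all initial data affects all points at any t > 0.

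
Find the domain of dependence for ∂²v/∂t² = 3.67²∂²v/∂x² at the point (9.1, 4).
Domain of dependence: [-5.58, 23.78]. Signals travel at speed 3.67, so data within |x - 9.1| ≤ 3.67·4 = 14.68 can reach the point.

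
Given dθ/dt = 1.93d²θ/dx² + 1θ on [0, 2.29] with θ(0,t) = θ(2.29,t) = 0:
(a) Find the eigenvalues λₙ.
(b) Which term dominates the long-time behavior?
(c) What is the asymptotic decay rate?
Eigenvalues: λₙ = 1.93n²π²/2.29² - 1.
First three modes:
  n=1: λ₁ = 1.93π²/2.29² - 1 ≈ 2.632
  n=2: λ₂ = 7.72π²/2.29² - 1 ≈ 13.529
  n=3: λ₃ = 17.37π²/2.29² - 1 ≈ 31.691
Since 1.93π²/2.29² ≈ 3.632 > 1, all λₙ > 0.
The n=1 mode decays slowest → dominates as t → ∞.
Asymptotic: θ ~ c₁ sin(πx/2.29) e^{-λ₁t} with decay rate λ₁ ≈ 2.632.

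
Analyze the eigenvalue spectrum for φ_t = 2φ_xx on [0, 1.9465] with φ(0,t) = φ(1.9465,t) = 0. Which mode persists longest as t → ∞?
Eigenvalues: λₙ = 2n²π²/1.9465².
First three modes:
  n=1: λ₁ = 2π²/1.9465² ≈ 5.21
  n=2: λ₂ = 8π²/1.9465² ≈ 20.839 (4× faster decay)
  n=3: λ₃ = 18π²/1.9465² ≈ 46.888 (9× faster decay)
As t → ∞, higher modes decay exponentially faster. The n=1 mode dominates: φ ~ c₁ sin(πx/1.9465) e^{-λ₁t}.
Decay rate: λ₁ = 2π²/1.9465² ≈ 5.21.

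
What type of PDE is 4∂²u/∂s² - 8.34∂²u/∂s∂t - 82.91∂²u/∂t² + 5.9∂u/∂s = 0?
With A = 4, B = -8.34, C = -82.91, the discriminant is 1396.1156. This is a hyperbolic PDE.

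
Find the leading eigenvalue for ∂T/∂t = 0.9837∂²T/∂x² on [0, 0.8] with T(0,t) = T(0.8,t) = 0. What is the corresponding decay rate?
Eigenvalues: λₙ = 0.9837n²π²/0.8².
First three modes:
  n=1: λ₁ = 0.9837π²/0.8² ≈ 15.17
  n=2: λ₂ = 3.9348π²/0.8² ≈ 60.68 (4× faster decay)
  n=3: λ₃ = 8.8533π²/0.8² ≈ 136.529 (9× faster decay)
As t → ∞, higher modes decay exponentially faster. The n=1 mode dominates: T ~ c₁ sin(πx/0.8) e^{-λ₁t}.
Decay rate: λ₁ = 0.9837π²/0.8² ≈ 15.17.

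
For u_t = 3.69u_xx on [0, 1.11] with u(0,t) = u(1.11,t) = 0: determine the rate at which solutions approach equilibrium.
Eigenvalues: λₙ = 3.69n²π²/1.11².
First three modes:
  n=1: λ₁ = 3.69π²/1.11² ≈ 29.558
  n=2: λ₂ = 14.76π²/1.11² ≈ 118.233 (4× faster decay)
  n=3: λ₃ = 33.21π²/1.11² ≈ 266.025 (9× faster decay)
As t → ∞, higher modes decay exponentially faster. The n=1 mode dominates: u ~ c₁ sin(πx/1.11) e^{-λ₁t}.
Decay rate: λ₁ = 3.69π²/1.11² ≈ 29.558.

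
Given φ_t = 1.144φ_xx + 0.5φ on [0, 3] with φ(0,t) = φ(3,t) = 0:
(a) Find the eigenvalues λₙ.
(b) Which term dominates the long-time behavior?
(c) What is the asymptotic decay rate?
Eigenvalues: λₙ = 1.144n²π²/3² - 0.5.
First three modes:
  n=1: λ₁ = 1.144π²/3² - 0.5 ≈ 0.755
  n=2: λ₂ = 4.576π²/3² - 0.5 ≈ 4.518
  n=3: λ₃ = 10.296π²/3² - 0.5 ≈ 10.791
Since 1.144π²/3² ≈ 1.255 > 0.5, all λₙ > 0.
The n=1 mode decays slowest → dominates as t → ∞.
Asymptotic: φ ~ c₁ sin(πx/3) e^{-λ₁t} with decay rate λ₁ ≈ 0.755.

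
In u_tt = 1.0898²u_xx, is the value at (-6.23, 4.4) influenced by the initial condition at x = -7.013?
Yes. The domain of dependence is [-11.02512, -1.43488], and -7.013 ∈ [-11.02512, -1.43488].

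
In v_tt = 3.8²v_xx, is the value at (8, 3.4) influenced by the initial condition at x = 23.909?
No. The domain of dependence is [-4.92, 20.92], and 23.909 is outside this interval.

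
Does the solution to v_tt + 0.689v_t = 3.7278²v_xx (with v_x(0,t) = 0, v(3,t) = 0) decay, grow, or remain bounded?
v → 0. Damping (γ=0.689) dissipates energy; oscillations decay exponentially.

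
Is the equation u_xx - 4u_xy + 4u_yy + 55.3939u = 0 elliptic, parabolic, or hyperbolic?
Computing B² - 4AC with A = 1, B = -4, C = 4: discriminant = 0 (zero). Answer: parabolic.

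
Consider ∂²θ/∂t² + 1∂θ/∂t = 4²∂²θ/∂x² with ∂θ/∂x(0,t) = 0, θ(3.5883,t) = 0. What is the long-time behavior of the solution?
As t → ∞, θ → 0. Damping (γ=1) dissipates energy; oscillations decay exponentially.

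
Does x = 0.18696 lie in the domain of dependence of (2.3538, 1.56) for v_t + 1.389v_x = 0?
Yes. The characteristic through (2.3538, 1.56) passes through x = 0.18696.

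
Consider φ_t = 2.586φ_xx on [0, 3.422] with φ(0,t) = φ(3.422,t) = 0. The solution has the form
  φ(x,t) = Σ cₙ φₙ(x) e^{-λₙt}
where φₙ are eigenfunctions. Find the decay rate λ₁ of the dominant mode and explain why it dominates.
Eigenvalues: λₙ = 2.586n²π²/3.422².
First three modes:
  n=1: λ₁ = 2.586π²/3.422² ≈ 2.18
  n=2: λ₂ = 10.344π²/3.422² ≈ 8.718 (4× faster decay)
  n=3: λ₃ = 23.274π²/3.422² ≈ 19.616 (9× faster decay)
As t → ∞, higher modes decay exponentially faster. The n=1 mode dominates: φ ~ c₁ sin(πx/3.422) e^{-λ₁t}.
Decay rate: λ₁ = 2.586π²/3.422² ≈ 2.18.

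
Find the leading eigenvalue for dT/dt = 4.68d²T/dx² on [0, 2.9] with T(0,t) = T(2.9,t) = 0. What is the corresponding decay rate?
Eigenvalues: λₙ = 4.68n²π²/2.9².
First three modes:
  n=1: λ₁ = 4.68π²/2.9² ≈ 5.492
  n=2: λ₂ = 18.72π²/2.9² ≈ 21.969 (4× faster decay)
  n=3: λ₃ = 42.12π²/2.9² ≈ 49.43 (9× faster decay)
As t → ∞, higher modes decay exponentially faster. The n=1 mode dominates: T ~ c₁ sin(πx/2.9) e^{-λ₁t}.
Decay rate: λ₁ = 4.68π²/2.9² ≈ 5.492.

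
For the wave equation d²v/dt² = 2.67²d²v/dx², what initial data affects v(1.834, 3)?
Domain of dependence: [-6.176, 9.844]. Signals travel at speed 2.67, so data within |x - 1.834| ≤ 2.67·3 = 8.01 can reach the point.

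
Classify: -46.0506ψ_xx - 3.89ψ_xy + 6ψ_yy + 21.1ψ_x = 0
Hyperbolic (discriminant = 1120.3465).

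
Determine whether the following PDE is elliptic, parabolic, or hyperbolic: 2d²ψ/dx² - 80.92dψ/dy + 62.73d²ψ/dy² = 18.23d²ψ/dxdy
Rewriting in standard form: 2d²ψ/dx² - 18.23d²ψ/dxdy + 62.73d²ψ/dy² - 80.92dψ/dy = 0. Coefficients: A = 2, B = -18.23, C = 62.73. B² - 4AC = -169.5071, which is negative, so the equation is elliptic.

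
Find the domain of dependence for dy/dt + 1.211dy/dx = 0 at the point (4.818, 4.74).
A single point: x = -0.92214. The characteristic through (4.818, 4.74) is x - 1.211t = const, so x = 4.818 - 1.211·4.74 = -0.92214.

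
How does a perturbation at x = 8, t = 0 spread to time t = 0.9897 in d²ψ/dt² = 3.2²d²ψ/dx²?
Domain of influence: [4.83296, 11.16704]. Data at x = 8 spreads outward at speed 3.2.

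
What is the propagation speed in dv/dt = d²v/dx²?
Infinite. The heat equation is parabolic, not hyperbolic, so disturbances propagate instantly.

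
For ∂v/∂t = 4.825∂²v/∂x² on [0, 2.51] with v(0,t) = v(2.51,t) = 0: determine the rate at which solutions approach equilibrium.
Eigenvalues: λₙ = 4.825n²π²/2.51².
First three modes:
  n=1: λ₁ = 4.825π²/2.51² ≈ 7.559
  n=2: λ₂ = 19.3π²/2.51² ≈ 30.235 (4× faster decay)
  n=3: λ₃ = 43.425π²/2.51² ≈ 68.029 (9× faster decay)
As t → ∞, higher modes decay exponentially faster. The n=1 mode dominates: v ~ c₁ sin(πx/2.51) e^{-λ₁t}.
Decay rate: λ₁ = 4.825π²/2.51² ≈ 7.559.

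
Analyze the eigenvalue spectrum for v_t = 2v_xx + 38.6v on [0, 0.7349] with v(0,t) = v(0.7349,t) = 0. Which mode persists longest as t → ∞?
Eigenvalues: λₙ = 2n²π²/0.7349² - 38.6.
First three modes:
  n=1: λ₁ = 2π²/0.7349² - 38.6 ≈ -2.051
  n=2: λ₂ = 8π²/0.7349² - 38.6 ≈ 107.595
  n=3: λ₃ = 18π²/0.7349² - 38.6 ≈ 290.339
Since 2π²/0.7349² ≈ 36.549 < 38.6, λ₁ < 0.
The n=1 mode grows fastest (−λₙ is largest for n=1) → dominates.
Asymptotic: v ~ c₁ sin(πx/0.7349) e^{2.051t} (exponential growth at rate −λ₁ ≈ 2.051).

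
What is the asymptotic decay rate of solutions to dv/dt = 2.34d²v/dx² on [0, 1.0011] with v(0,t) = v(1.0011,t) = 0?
Eigenvalues: λₙ = 2.34n²π²/1.0011².
First three modes:
  n=1: λ₁ = 2.34π²/1.0011² ≈ 23.044
  n=2: λ₂ = 9.36π²/1.0011² ≈ 92.177 (4× faster decay)
  n=3: λ₃ = 21.06π²/1.0011² ≈ 207.397 (9× faster decay)
As t → ∞, higher modes decay exponentially faster. The n=1 mode dominates: v ~ c₁ sin(πx/1.0011) e^{-λ₁t}.
Decay rate: λ₁ = 2.34π²/1.0011² ≈ 23.044.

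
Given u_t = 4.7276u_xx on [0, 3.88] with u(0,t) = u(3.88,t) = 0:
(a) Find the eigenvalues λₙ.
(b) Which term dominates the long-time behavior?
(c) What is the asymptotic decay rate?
Eigenvalues: λₙ = 4.7276n²π²/3.88².
First three modes:
  n=1: λ₁ = 4.7276π²/3.88² ≈ 3.099
  n=2: λ₂ = 18.9104π²/3.88² ≈ 12.398 (4× faster decay)
  n=3: λ₃ = 42.5484π²/3.88² ≈ 27.895 (9× faster decay)
As t → ∞, higher modes decay exponentially faster. The n=1 mode dominates: u ~ c₁ sin(πx/3.88) e^{-λ₁t}.
Decay rate: λ₁ = 4.7276π²/3.88² ≈ 3.099.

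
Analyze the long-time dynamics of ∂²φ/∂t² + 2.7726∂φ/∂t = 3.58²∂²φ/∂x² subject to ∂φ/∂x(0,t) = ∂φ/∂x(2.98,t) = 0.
Long-time behavior: φ → constant (steady state). Damping (γ=2.7726) dissipates the nonconstant modes; with Neumann BCs the spatial average obeys M''+γM'=0 and tends to a finite limit.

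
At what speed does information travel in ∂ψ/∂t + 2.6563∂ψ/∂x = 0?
Speed = 2.6563. Information travels along x - 2.6563t = const (rightward).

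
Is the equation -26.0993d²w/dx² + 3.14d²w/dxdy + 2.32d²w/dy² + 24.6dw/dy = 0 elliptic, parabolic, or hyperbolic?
Computing B² - 4AC with A = -26.0993, B = 3.14, C = 2.32: discriminant = 252.061104 (positive). Answer: hyperbolic.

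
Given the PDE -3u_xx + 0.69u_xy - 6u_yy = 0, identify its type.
The second-order coefficients are A = -3, B = 0.69, C = -6. Since B² - 4AC = -71.5239 < 0, this is an elliptic PDE.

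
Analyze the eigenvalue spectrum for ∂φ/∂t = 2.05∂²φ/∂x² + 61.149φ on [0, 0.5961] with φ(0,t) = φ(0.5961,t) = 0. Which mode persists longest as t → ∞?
Eigenvalues: λₙ = 2.05n²π²/0.5961² - 61.149.
First three modes:
  n=1: λ₁ = 2.05π²/0.5961² - 61.149 ≈ -4.209
  n=2: λ₂ = 8.2π²/0.5961² - 61.149 ≈ 166.61
  n=3: λ₃ = 18.45π²/0.5961² - 61.149 ≈ 451.309
Since 2.05π²/0.5961² ≈ 56.94 < 61.149, λ₁ < 0.
The n=1 mode grows fastest (−λₙ is largest for n=1) → dominates.
Asymptotic: φ ~ c₁ sin(πx/0.5961) e^{4.209t} (exponential growth at rate −λ₁ ≈ 4.209).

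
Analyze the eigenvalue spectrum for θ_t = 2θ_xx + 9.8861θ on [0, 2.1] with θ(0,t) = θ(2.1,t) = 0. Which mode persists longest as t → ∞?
Eigenvalues: λₙ = 2n²π²/2.1² - 9.8861.
First three modes:
  n=1: λ₁ = 2π²/2.1² - 9.8861 ≈ -5.41
  n=2: λ₂ = 8π²/2.1² - 9.8861 ≈ 8.018
  n=3: λ₃ = 18π²/2.1² - 9.8861 ≈ 30.398
Since 2π²/2.1² ≈ 4.476 < 9.8861, λ₁ < 0.
The n=1 mode grows fastest (−λₙ is largest for n=1) → dominates.
Asymptotic: θ ~ c₁ sin(πx/2.1) e^{5.41t} (exponential growth at rate −λ₁ ≈ 5.41).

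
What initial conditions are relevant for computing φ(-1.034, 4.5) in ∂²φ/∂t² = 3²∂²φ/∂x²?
Domain of dependence: [-14.534, 12.466]. Signals travel at speed 3, so data within |x - -1.034| ≤ 3·4.5 = 13.5 can reach the point.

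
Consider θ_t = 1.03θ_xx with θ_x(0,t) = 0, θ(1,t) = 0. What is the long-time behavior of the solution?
As t → ∞, θ → 0. Heat escapes through the Dirichlet boundary.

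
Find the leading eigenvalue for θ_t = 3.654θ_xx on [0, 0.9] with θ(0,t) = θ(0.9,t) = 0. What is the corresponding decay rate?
Eigenvalues: λₙ = 3.654n²π²/0.9².
First three modes:
  n=1: λ₁ = 3.654π²/0.9² ≈ 44.523
  n=2: λ₂ = 14.616π²/0.9² ≈ 178.092 (4× faster decay)
  n=3: λ₃ = 32.886π²/0.9² ≈ 400.706 (9× faster decay)
As t → ∞, higher modes decay exponentially faster. The n=1 mode dominates: θ ~ c₁ sin(πx/0.9) e^{-λ₁t}.
Decay rate: λ₁ = 3.654π²/0.9² ≈ 44.523.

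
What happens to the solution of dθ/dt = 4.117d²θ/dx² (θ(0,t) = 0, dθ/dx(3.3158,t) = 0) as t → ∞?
θ → 0. Heat escapes through the Dirichlet boundary.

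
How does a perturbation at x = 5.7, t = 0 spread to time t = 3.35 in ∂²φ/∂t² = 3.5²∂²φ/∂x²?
Domain of influence: [-6.025, 17.425]. Data at x = 5.7 spreads outward at speed 3.5.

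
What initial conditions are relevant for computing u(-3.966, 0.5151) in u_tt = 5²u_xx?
Domain of dependence: [-6.5415, -1.3905]. Signals travel at speed 5, so data within |x - -3.966| ≤ 5·0.5151 = 2.5755 can reach the point.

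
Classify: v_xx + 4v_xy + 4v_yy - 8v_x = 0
Parabolic (discriminant = 0).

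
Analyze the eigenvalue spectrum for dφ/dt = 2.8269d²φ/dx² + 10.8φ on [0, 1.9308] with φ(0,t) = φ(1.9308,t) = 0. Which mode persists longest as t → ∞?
Eigenvalues: λₙ = 2.8269n²π²/1.9308² - 10.8.
First three modes:
  n=1: λ₁ = 2.8269π²/1.9308² - 10.8 ≈ -3.316
  n=2: λ₂ = 11.3076π²/1.9308² - 10.8 ≈ 19.136
  n=3: λ₃ = 25.4421π²/1.9308² - 10.8 ≈ 56.556
Since 2.8269π²/1.9308² ≈ 7.484 < 10.8, λ₁ < 0.
The n=1 mode grows fastest (−λₙ is largest for n=1) → dominates.
Asymptotic: φ ~ c₁ sin(πx/1.9308) e^{3.316t} (exponential growth at rate −λ₁ ≈ 3.316).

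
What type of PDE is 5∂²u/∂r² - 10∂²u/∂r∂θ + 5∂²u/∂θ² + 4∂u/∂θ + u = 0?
With A = 5, B = -10, C = 5, the discriminant is 0. This is a parabolic PDE.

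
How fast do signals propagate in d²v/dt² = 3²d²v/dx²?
Speed = 3. Information travels along characteristics x = x₀ ± 3t.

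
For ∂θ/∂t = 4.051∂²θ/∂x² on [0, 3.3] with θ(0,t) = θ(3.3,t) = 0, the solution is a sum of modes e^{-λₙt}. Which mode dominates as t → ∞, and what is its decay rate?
Eigenvalues: λₙ = 4.051n²π²/3.3².
First three modes:
  n=1: λ₁ = 4.051π²/3.3² ≈ 3.671
  n=2: λ₂ = 16.204π²/3.3² ≈ 14.686 (4× faster decay)
  n=3: λ₃ = 36.459π²/3.3² ≈ 33.043 (9× faster decay)
As t → ∞, higher modes decay exponentially faster. The n=1 mode dominates: θ ~ c₁ sin(πx/3.3) e^{-λ₁t}.
Decay rate: λ₁ = 4.051π²/3.3² ≈ 3.671.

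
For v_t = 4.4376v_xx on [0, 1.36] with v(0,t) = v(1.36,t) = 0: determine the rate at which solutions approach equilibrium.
Eigenvalues: λₙ = 4.4376n²π²/1.36².
First three modes:
  n=1: λ₁ = 4.4376π²/1.36² ≈ 23.679
  n=2: λ₂ = 17.7504π²/1.36² ≈ 94.717 (4× faster decay)
  n=3: λ₃ = 39.9384π²/1.36² ≈ 213.114 (9× faster decay)
As t → ∞, higher modes decay exponentially faster. The n=1 mode dominates: v ~ c₁ sin(πx/1.36) e^{-λ₁t}.
Decay rate: λ₁ = 4.4376π²/1.36² ≈ 23.679.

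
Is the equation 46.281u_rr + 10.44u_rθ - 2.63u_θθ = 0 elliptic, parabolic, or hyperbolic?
Computing B² - 4AC with A = 46.281, B = 10.44, C = -2.63: discriminant = 595.86972 (positive). Answer: hyperbolic.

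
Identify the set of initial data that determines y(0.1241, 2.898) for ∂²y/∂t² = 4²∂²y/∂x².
Domain of dependence: [-11.4679, 11.7161]. Signals travel at speed 4, so data within |x - 0.1241| ≤ 4·2.898 = 11.592 can reach the point.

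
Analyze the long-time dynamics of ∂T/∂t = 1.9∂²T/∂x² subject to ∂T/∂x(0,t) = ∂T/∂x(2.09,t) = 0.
Long-time behavior: T → constant (steady state). Heat is conserved (no flux at boundaries); solution approaches the spatial average.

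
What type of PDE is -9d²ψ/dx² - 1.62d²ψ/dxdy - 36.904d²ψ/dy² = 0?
With A = -9, B = -1.62, C = -36.904, the discriminant is -1325.9196. This is an elliptic PDE.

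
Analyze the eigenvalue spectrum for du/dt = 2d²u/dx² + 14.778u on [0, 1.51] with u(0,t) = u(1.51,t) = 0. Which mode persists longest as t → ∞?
Eigenvalues: λₙ = 2n²π²/1.51² - 14.778.
First three modes:
  n=1: λ₁ = 2π²/1.51² - 14.778 ≈ -6.121
  n=2: λ₂ = 8π²/1.51² - 14.778 ≈ 19.851
  n=3: λ₃ = 18π²/1.51² - 14.778 ≈ 63.137
Since 2π²/1.51² ≈ 8.657 < 14.778, λ₁ < 0.
The n=1 mode grows fastest (−λₙ is largest for n=1) → dominates.
Asymptotic: u ~ c₁ sin(πx/1.51) e^{6.121t} (exponential growth at rate −λ₁ ≈ 6.121).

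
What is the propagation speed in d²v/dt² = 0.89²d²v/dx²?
Speed = 0.89. Information travels along characteristics x = x₀ ± 0.89t.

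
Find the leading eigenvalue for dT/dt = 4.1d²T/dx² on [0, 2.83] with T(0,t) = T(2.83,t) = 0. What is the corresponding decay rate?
Eigenvalues: λₙ = 4.1n²π²/2.83².
First three modes:
  n=1: λ₁ = 4.1π²/2.83² ≈ 5.053
  n=2: λ₂ = 16.4π²/2.83² ≈ 20.21 (4× faster decay)
  n=3: λ₃ = 36.9π²/2.83² ≈ 45.473 (9× faster decay)
As t → ∞, higher modes decay exponentially faster. The n=1 mode dominates: T ~ c₁ sin(πx/2.83) e^{-λ₁t}.
Decay rate: λ₁ = 4.1π²/2.83² ≈ 5.053.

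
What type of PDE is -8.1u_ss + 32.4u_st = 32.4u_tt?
Rewriting in standard form: -8.1u_ss + 32.4u_st - 32.4u_tt = 0. With A = -8.1, B = 32.4, C = -32.4, the discriminant is 0. This is a parabolic PDE.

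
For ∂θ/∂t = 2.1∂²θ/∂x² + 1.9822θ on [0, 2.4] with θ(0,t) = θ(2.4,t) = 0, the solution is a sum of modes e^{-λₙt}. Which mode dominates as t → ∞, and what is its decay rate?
Eigenvalues: λₙ = 2.1n²π²/2.4² - 1.9822.
First three modes:
  n=1: λ₁ = 2.1π²/2.4² - 1.9822 ≈ 1.616
  n=2: λ₂ = 8.4π²/2.4² - 1.9822 ≈ 12.411
  n=3: λ₃ = 18.9π²/2.4² - 1.9822 ≈ 30.402
Since 2.1π²/2.4² ≈ 3.598 > 1.9822, all λₙ > 0.
The n=1 mode decays slowest → dominates as t → ∞.
Asymptotic: θ ~ c₁ sin(πx/2.4) e^{-λ₁t} with decay rate λ₁ ≈ 1.616.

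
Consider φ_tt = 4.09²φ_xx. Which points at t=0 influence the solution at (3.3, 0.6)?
Domain of dependence: [0.846, 5.754]. Signals travel at speed 4.09, so data within |x - 3.3| ≤ 4.09·0.6 = 2.454 can reach the point.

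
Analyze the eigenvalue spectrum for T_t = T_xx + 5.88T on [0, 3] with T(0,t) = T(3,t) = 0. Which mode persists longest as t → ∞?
Eigenvalues: λₙ = n²π²/3² - 5.88.
First three modes:
  n=1: λ₁ = π²/3² - 5.88 ≈ -4.783
  n=2: λ₂ = 4π²/3² - 5.88 ≈ -1.494
  n=3: λ₃ = 9π²/3² - 5.88 ≈ 3.99
Since π²/3² ≈ 1.097 < 5.88, λ₁ < 0.
The n=1 mode grows fastest (−λₙ is largest for n=1) → dominates.
Asymptotic: T ~ c₁ sin(πx/3) e^{4.783t} (exponential growth at rate −λ₁ ≈ 4.783).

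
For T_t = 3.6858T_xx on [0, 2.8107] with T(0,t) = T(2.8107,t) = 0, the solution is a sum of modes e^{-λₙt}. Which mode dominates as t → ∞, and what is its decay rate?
Eigenvalues: λₙ = 3.6858n²π²/2.8107².
First three modes:
  n=1: λ₁ = 3.6858π²/2.8107² ≈ 4.605
  n=2: λ₂ = 14.7432π²/2.8107² ≈ 18.419 (4× faster decay)
  n=3: λ₃ = 33.1722π²/2.8107² ≈ 41.442 (9× faster decay)
As t → ∞, higher modes decay exponentially faster. The n=1 mode dominates: T ~ c₁ sin(πx/2.8107) e^{-λ₁t}.
Decay rate: λ₁ = 3.6858π²/2.8107² ≈ 4.605.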